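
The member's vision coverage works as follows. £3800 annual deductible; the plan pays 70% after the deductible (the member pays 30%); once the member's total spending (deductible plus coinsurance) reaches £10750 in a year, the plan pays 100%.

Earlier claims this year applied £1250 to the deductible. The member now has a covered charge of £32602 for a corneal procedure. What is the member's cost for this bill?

£9500

£1250 of the £3800 deductible is already met, leaving £2550.
That leaves £32602 − £2550 = £30052 for coinsurance.
Member's 30% share of £30052 is £9015.60.
Member responsibility before any cap: £2550 + £9015.60 = £11565.60.
Year-to-date out-of-pocket would reach £1250 + £11565.60 = £12815.60, above the £10750 maximum, so the member pays only £10750 − £1250 = £9500.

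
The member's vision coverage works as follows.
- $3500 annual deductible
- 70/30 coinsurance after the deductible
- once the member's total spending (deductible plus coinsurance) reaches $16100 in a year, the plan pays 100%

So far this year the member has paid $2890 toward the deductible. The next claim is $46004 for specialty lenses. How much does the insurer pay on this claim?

Remaining deductible: $3500 − $2890 = $610.
The remaining $45394 (= $46004 − $610) moves to coinsurance.
Member's 30% share of $45394 is $13618.20.
Member responsibility before any cap: $610 + $13618.20 = $14228.20.
Year-to-date out-of-pocket would reach $2890 + $14228.20 = $17118.20, above the $16100 maximum, so the member pays only $16100 − $2890 = $13210.
Insurer pays the balance: $46004 − $13210 = $32794.

$32794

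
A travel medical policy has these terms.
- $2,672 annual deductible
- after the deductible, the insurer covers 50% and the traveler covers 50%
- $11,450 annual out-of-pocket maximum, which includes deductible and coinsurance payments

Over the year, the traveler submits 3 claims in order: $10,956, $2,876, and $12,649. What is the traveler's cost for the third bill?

$3,198

Bill 1, $10,956: $2,672 to deductible, leaving $8,284; traveler's 50% is $4,142. Cost to traveler: $6,814. OOP to date $6,814.
Bill 2, $2,876: deductible met; 50% of $2,876 = $1,438. Traveler owes $1,438 (running OOP $8,252).
Bill 3, $12,649: deductible met; 50% of $12,649 = $6,324.50. That would push OOP to $14,576.50, over the $11,450 cap, so traveler pays $11,450 − $8,252 = $3,198.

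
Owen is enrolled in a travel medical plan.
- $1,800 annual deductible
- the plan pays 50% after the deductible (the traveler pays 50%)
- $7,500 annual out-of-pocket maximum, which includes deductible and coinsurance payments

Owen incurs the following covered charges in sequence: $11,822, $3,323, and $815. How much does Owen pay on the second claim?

$689

Claim 1 — $11,822: deductible takes $1,800, $10,022 remains; 50% of $10,022 = $5,011. Traveler owes $6,811 (running OOP $6,811).
Claim 2 — $3,323: deductible already satisfied, so traveler's share is 50% × $3,323 = $1,661.50. OOP would hit $8,472.50 > $7,500, so the cap limits the traveler to $7,500 − $6,811 = $689.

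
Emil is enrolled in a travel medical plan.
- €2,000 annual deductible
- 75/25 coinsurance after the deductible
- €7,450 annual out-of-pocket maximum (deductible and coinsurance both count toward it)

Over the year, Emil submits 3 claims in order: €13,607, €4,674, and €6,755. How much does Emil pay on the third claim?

#1 (€13,607): €2,000 to deductible, leaving €11,607; traveler's 25% is €2,901.75. Traveler pays €4,901.75; OOP now €4,901.75.
#2 (€4,674): 25% coinsurance on €4,674 = €1,168.50. Traveler pays €1,168.50; OOP now €6,070.25.
#3 (€6,755): deductible met; 25% of €6,755 = €1,688.75. Adding that to €6,070.25 gives €7,759, past the €7,450 cap; traveler pays only €7,450 − €6,070.25 = €1,379.75.

€1,379.75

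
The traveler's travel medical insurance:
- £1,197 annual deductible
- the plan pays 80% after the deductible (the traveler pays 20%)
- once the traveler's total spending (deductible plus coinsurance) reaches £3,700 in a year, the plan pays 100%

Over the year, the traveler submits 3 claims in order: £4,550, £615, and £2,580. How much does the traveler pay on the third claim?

£516

Claim 1 (£4,550): £1,197 to deductible, leaving £3,353; 20% of £3,353 = £670.60. Traveler pays £1,867.60; OOP now £1,867.60.
Claim 2 (£615): deductible met; 20% of £615 = £123. Traveler pays £123; OOP now £1,990.60.
Claim 3 (£2,580): deductible already satisfied, so traveler's share is 20% × £2,580 = £516. Traveler owes £516 (running OOP £2,506.60).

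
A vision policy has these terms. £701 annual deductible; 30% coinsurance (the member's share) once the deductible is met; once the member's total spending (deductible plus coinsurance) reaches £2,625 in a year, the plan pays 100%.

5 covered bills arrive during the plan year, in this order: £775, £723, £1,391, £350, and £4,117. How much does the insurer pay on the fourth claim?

£245

Bill 1, £775: deductible takes £701, £74 remains; member's 30% is £22.20. Cost to member: £723.20. OOP to date £723.20. Insurer: £775 − £723.20 = £51.80.
Bill 2, £723: 30% coinsurance on £723 = £216.90. Cost to member: £216.90. OOP to date £940.10. Plan pays £723 − £216.90 = £506.10.
Bill 3, £1,391: 30% coinsurance on £1,391 = £417.30. Member owes £417.30 (running OOP £1,357.40). Plan pays £1,391 − £417.30 = £973.70.
Bill 4, £350: deductible met; 30% of £350 = £105. Cost to member: £105. OOP to date £1,462.40. Plan pays £350 − £105 = £245.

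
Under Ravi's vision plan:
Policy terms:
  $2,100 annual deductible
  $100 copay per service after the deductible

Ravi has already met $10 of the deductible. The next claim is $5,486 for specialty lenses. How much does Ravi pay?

$2,190

Deductible still to meet: $2,100 − $10 = $2,090.
After the $2,090 deductible portion, $5,486 − $2,090 = $3,396 is subject to the copay.
Copay on this service: $100.
Member responsibility: $2,090 + $100 = $2,190.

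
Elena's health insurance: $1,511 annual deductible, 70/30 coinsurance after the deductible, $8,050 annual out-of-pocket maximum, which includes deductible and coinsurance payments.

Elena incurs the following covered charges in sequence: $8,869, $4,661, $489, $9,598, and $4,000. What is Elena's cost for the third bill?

Bill 1, $8,869: deductible takes $1,511, $7,358 remains; patient's 30% is $2,207.40. Patient owes $3,718.40 (running OOP $3,718.40).
Bill 2, $4,661: 30% coinsurance on $4,661 = $1,398.30. Patient owes $1,398.30 (running OOP $5,116.70).
Bill 3, $489: deductible met; 30% of $489 = $146.70. Patient owes $146.70 (running OOP $5,263.40).

$146.70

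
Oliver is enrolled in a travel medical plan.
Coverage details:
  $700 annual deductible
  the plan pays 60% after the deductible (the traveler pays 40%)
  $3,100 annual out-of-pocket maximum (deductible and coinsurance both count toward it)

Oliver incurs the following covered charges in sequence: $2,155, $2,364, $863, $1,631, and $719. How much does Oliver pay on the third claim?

#1 ($2,155): deductible takes $700, $1,455 remains; traveler's 40% is $582. Traveler pays $1,282; OOP now $1,282.
#2 ($2,364): 40% coinsurance on $2,364 = $945.60. Traveler owes $945.60 (running OOP $2,227.60).
#3 ($863): deductible met; 40% of $863 = $345.20. Traveler owes $345.20 (running OOP $2,572.80).

$345.20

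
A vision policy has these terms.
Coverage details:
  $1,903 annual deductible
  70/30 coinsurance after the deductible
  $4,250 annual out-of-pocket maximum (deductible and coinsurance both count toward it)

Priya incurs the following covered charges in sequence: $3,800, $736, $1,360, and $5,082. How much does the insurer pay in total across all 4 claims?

$6,728

Bill 1, $3,800: deductible takes $1,903, $1,897 remains; 30% of $1,897 = $569.10. Member pays $2,472.10; OOP now $2,472.10. Insurer: $3,800 − $2,472.10 = $1,327.90.
Bill 2, $736: 30% coinsurance on $736 = $220.80. Member pays $220.80; OOP now $2,692.90. Insurer: $736 − $220.80 = $515.20.
Bill 3, $1,360: 30% coinsurance on $1,360 = $408. Member pays $408; OOP now $3,100.90. Plan pays $1,360 − $408 = $952.
Bill 4, $5,082: 30% coinsurance on $5,082 = $1,524.60. That would push OOP to $4,625.50, over the $4,250 cap, so member pays $4,250 − $3,100.90 = $1,149.10. Insurer: $5,082 − $1,149.10 = $3,932.90.
Insurer total: $1,327.90 + $515.20 + $952 + $3,932.90 = $6,728.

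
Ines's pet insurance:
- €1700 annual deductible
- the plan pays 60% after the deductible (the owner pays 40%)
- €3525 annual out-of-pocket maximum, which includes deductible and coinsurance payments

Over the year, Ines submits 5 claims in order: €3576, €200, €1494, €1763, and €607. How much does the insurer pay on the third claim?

Claim 1 (€3576): deductible takes €1700, €1876 remains; owner's 40% is €750.40. Cost to owner: €2450.40. OOP to date €2450.40. Plan pays €3576 − €2450.40 = €1125.60.
Claim 2 (€200): deductible already satisfied, so owner's share is 40% × €200 = €80. Cost to owner: €80. OOP to date €2530.40. Insurer: €200 − €80 = €120.
Claim 3 (€1494): 40% coinsurance on €1494 = €597.60. Cost to owner: €597.60. OOP to date €3128. Plan pays €1494 − €597.60 = €896.40.

€896.40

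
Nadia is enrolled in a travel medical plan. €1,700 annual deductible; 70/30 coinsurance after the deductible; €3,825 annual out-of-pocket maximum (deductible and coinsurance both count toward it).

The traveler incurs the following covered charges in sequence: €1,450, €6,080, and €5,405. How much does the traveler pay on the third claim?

Claim 1 (€1,450): all of it applies to the deductible. Cost to traveler: €1,450. OOP to date €1,450.
Claim 2 (€6,080): €250 to deductible, leaving €5,830; traveler's 30% is €1,749. Cost to traveler: €1,999. OOP to date €3,449.
Claim 3 (€5,405): 30% coinsurance on €5,405 = €1,621.50. That would push OOP to €5,070.50, over the €3,825 cap, so traveler pays €3,825 − €3,449 = €376.

€376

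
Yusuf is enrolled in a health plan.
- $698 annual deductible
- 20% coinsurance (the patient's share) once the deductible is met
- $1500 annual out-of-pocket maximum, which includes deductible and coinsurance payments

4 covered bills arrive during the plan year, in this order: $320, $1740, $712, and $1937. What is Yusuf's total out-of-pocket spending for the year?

$1500

Bill 1, $320: entire amount goes to the deductible. Cost to patient: $320. OOP to date $320.
Bill 2, $1740: $378 to deductible, leaving $1362; 20% of $1362 = $272.40. Patient pays $650.40; OOP now $970.40.
Bill 3, $712: deductible met; 20% of $712 = $142.40. Patient owes $142.40 (running OOP $1112.80).
Bill 4, $1937: deductible met; 20% of $1937 = $387.40. Adding that to $1112.80 gives $1500.20, past the $1500 cap; patient pays only $1500 − $1112.80 = $387.20.
Total paid by the patient: $320 + $650.40 + $142.40 + $387.20 = $1500.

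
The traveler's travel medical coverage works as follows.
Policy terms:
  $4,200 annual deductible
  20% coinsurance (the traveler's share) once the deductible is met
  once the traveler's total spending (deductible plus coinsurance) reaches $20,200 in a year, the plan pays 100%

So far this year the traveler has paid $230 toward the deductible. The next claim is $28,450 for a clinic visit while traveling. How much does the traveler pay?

Deductible still to meet: $4,200 − $230 = $3,970.
The remaining $24,480 (= $28,450 − $3,970) moves to coinsurance.
Traveler's 20% share of $24,480 is $4,896.
Traveler responsibility before any cap: $3,970 + $4,896 = $8,866.
Year-to-date out-of-pocket becomes $230 + $8,866 = $9,096, still under the $20,200 maximum, so no cap applies.

$8,866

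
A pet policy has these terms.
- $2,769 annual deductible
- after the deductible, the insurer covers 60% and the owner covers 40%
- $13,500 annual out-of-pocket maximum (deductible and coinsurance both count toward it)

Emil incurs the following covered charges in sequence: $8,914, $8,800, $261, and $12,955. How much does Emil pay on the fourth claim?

Claim 1 — $8,914: $2,769 to deductible, leaving $6,145; owner's 40% is $2,458. Cost to owner: $5,227. OOP to date $5,227.
Claim 2 — $8,800: deductible already satisfied, so owner's share is 40% × $8,800 = $3,520. Cost to owner: $3,520. OOP to date $8,747.
Claim 3 — $261: deductible met; 40% of $261 = $104.40. Owner pays $104.40; OOP now $8,851.40.
Claim 4 — $12,955: deductible already satisfied, so owner's share is 40% × $12,955 = $5,182. Adding that to $8,851.40 gives $14,033.40, past the $13,500 cap; owner pays only $13,500 − $8,851.40 = $4,648.60.

$4,648.60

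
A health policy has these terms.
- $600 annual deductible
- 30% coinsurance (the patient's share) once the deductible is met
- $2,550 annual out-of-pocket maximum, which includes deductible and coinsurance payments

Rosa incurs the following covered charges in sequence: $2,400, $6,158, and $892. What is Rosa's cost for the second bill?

$1,410

Bill 1, $2,400: deductible takes $600, $1,800 remains; coinsurance $1,800 × 30% = $540. Patient pays $1,140; OOP now $1,140.
Bill 2, $6,158: 30% coinsurance on $6,158 = $1,847.40. OOP would hit $2,987.40 > $2,550, so the cap limits the patient to $2,550 − $1,140 = $1,410.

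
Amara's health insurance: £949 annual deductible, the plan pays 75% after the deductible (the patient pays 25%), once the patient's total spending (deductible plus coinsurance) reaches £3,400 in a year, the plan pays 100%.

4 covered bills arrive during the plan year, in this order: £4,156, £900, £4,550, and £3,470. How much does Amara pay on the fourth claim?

£286.75

#1 (£4,156): £949 finishes the deductible; £3,207 goes to coinsurance; 25% of £3,207 = £801.75. Patient owes £1,750.75 (running OOP £1,750.75).
#2 (£900): deductible already satisfied, so patient's share is 25% × £900 = £225. Patient owes £225 (running OOP £1,975.75).
#3 (£4,550): deductible met; 25% of £4,550 = £1,137.50. Patient pays £1,137.50; OOP now £3,113.25.
#4 (£3,470): deductible already satisfied, so patient's share is 25% × £3,470 = £867.50. OOP would hit £3,980.75 > £3,400, so the cap limits the patient to £3,400 − £3,113.25 = £286.75.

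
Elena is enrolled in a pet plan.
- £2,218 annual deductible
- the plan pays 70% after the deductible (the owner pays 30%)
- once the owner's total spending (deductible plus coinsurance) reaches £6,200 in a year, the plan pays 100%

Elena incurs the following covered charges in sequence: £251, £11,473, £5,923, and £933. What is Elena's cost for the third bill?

Bill 1, £251: all of it applies to the deductible. Cost to owner: £251. OOP to date £251.
Bill 2, £11,473: deductible takes £1,967, £9,506 remains; 30% of £9,506 = £2,851.80. Cost to owner: £4,818.80. OOP to date £5,069.80.
Bill 3, £5,923: deductible met; 30% of £5,923 = £1,776.90. That would push OOP to £6,846.70, over the £6,200 cap, so owner pays £6,200 − £5,069.80 = £1,130.20.

£1,130.20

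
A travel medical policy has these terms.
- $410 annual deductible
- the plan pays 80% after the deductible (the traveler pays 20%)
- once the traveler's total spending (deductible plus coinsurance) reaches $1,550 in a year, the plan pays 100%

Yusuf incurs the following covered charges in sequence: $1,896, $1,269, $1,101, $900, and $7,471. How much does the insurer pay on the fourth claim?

Bill 1, $1,896: $410 finishes the deductible; $1,486 goes to coinsurance; traveler's 20% is $297.20. Traveler pays $707.20; OOP now $707.20. Plan pays $1,896 − $707.20 = $1,188.80.
Bill 2, $1,269: deductible met; 20% of $1,269 = $253.80. Traveler owes $253.80 (running OOP $961). Insurer: $1,269 − $253.80 = $1,015.20.
Bill 3, $1,101: deductible met; 20% of $1,101 = $220.20. Traveler pays $220.20; OOP now $1,181.20. Insurer: $1,101 − $220.20 = $880.80.
Bill 4, $900: deductible met; 20% of $900 = $180. Traveler owes $180 (running OOP $1,361.20). Plan pays $900 − $180 = $720.

$720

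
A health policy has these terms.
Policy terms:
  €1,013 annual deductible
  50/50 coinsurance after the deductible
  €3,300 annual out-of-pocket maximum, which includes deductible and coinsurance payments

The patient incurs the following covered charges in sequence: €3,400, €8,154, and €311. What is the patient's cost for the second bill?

Claim 1 (€3,400): €1,013 to deductible, leaving €2,387; patient's 50% is €1,193.50. Patient pays €2,206.50; OOP now €2,206.50.
Claim 2 (€8,154): 50% coinsurance on €8,154 = €4,077. That would push OOP to €6,283.50, over the €3,300 cap, so patient pays €3,300 − €2,206.50 = €1,093.50.

€1,093.50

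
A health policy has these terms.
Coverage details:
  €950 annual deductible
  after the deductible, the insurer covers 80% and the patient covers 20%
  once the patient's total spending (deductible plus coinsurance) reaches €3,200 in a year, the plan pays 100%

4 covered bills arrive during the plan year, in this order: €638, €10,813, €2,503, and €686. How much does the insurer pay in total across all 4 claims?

#1 (€638): entire amount goes to the deductible. Patient pays €638; OOP now €638. Plan pays €638 − €638 = €0.
#2 (€10,813): deductible takes €312, €10,501 remains; coinsurance €10,501 × 20% = €2,100.20. Patient pays €2,412.20; OOP now €3,050.20. Plan pays €10,813 − €2,412.20 = €8,400.80.
#3 (€2,503): deductible already satisfied, so patient's share is 20% × €2,503 = €500.60. OOP would hit €3,550.80 > €3,200, so the cap limits the patient to €3,200 − €3,050.20 = €149.80. Plan pays €2,503 − €149.80 = €2,353.20.
#4 (€686): deductible met; 20% of €686 = €137.20. That would push OOP to €3,337.20, over the €3,200 cap, so patient pays €3,200 − €3,200 = €0. Insurer: €686 − €0 = €686.
Insurer total = bills − patient's total = €14,640 − €3,200 = €11,440.

€11,440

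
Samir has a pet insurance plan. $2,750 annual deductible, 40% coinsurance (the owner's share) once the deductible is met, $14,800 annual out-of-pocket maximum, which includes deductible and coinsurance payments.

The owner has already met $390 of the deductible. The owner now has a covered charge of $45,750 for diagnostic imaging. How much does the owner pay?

Remaining deductible: $2,750 − $390 = $2,360.
That leaves $45,750 − $2,360 = $43,390 for coinsurance.
Owner's 40% share of $43,390 is $17,356.
That puts the owner's cost at $2,360 + $17,356 = $19,716 before any cap.
Year-to-date out-of-pocket would reach $390 + $19,716 = $20,106, above the $14,800 maximum, so the owner pays only $14,800 − $390 = $14,410.

$14,410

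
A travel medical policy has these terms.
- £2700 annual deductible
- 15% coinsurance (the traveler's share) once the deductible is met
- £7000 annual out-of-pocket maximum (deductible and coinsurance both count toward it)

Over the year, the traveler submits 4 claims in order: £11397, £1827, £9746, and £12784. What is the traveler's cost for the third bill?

Bill 1, £11397: deductible takes £2700, £8697 remains; 15% of £8697 = £1304.55. Cost to traveler: £4004.55. OOP to date £4004.55.
Bill 2, £1827: deductible already satisfied, so traveler's share is 15% × £1827 = £274.05. Traveler owes £274.05 (running OOP £4278.60).
Bill 3, £9746: 15% coinsurance on £9746 = £1461.90. Cost to traveler: £1461.90. OOP to date £5740.50.

£1461.90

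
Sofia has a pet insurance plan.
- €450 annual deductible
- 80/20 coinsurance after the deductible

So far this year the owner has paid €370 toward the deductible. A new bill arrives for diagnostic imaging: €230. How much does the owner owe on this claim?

€370 of the €450 deductible is already met, leaving €80.
The remaining €150 (= €230 − €80) moves to coinsurance.
Coinsurance: €150 × 20% = €30.
Owner responsibility: €80 + €30 = €110.

€110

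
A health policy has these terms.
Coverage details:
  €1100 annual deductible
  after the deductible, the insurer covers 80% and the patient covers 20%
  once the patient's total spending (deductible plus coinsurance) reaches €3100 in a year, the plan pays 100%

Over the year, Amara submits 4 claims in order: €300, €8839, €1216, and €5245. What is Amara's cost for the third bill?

Bill 1, €300: all of it applies to the deductible. Patient owes €300 (running OOP €300).
Bill 2, €8839: deductible takes €800, €8039 remains; coinsurance €8039 × 20% = €1607.80. Patient pays €2407.80; OOP now €2707.80.
Bill 3, €1216: deductible met; 20% of €1216 = €243.20. Patient owes €243.20 (running OOP €2951).

€243.20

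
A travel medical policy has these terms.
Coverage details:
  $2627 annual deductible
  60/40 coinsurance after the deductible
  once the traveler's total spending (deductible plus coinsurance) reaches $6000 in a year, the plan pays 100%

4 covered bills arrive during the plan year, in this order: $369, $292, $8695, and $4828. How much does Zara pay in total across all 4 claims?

$6000

Bill 1, $369: entire amount goes to the deductible. Traveler owes $369 (running OOP $369).
Bill 2, $292: fully absorbed by the deductible. Traveler pays $292; OOP now $661.
Bill 3, $8695: deductible takes $1966, $6729 remains; 40% of $6729 = $2691.60. Traveler owes $4657.60 (running OOP $5318.60).
Bill 4, $4828: 40% coinsurance on $4828 = $1931.20. Adding that to $5318.60 gives $7249.80, past the $6000 cap; traveler pays only $6000 − $5318.60 = $681.40.
Summing the traveler's payments: $369 + $292 + $4657.60 + $681.40 = $6000.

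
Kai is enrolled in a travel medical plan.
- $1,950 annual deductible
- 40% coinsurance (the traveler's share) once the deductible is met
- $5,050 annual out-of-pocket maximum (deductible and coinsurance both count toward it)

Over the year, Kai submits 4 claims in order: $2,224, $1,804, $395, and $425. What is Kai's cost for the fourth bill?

$170

Claim 1 ($2,224): deductible takes $1,950, $274 remains; 40% of $274 = $109.60. Traveler pays $2,059.60; OOP now $2,059.60.
Claim 2 ($1,804): 40% coinsurance on $1,804 = $721.60. Cost to traveler: $721.60. OOP to date $2,781.20.
Claim 3 ($395): 40% coinsurance on $395 = $158. Traveler owes $158 (running OOP $2,939.20).
Claim 4 ($425): 40% coinsurance on $425 = $170. Traveler owes $170 (running OOP $3,109.20).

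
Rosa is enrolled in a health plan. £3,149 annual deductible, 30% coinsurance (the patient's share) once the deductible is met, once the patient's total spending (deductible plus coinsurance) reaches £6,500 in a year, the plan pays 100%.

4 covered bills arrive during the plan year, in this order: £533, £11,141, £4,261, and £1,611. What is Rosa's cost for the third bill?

£793.50

Claim 1 (£533): fully absorbed by the deductible. Patient pays £533; OOP now £533.
Claim 2 (£11,141): £2,616 finishes the deductible; £8,525 goes to coinsurance; 30% of £8,525 = £2,557.50. Patient pays £5,173.50; OOP now £5,706.50.
Claim 3 (£4,261): deductible already satisfied, so patient's share is 30% × £4,261 = £1,278.30. Adding that to £5,706.50 gives £6,984.80, past the £6,500 cap; patient pays only £6,500 − £5,706.50 = £793.50.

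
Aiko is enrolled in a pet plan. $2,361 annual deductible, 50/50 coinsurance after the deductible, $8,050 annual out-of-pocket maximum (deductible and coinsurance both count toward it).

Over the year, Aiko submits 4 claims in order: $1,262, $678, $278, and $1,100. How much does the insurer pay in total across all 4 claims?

$478.50

#1 ($1,262): all of it applies to the deductible. Cost to owner: $1,262. OOP to date $1,262. Plan pays $1,262 − $1,262 = $0.
#2 ($678): fully absorbed by the deductible. Cost to owner: $678. OOP to date $1,940. Insurer: $678 − $678 = $0.
#3 ($278): fully absorbed by the deductible. Owner owes $278 (running OOP $2,218). Plan pays $278 − $278 = $0.
#4 ($1,100): deductible takes $143, $957 remains; 50% of $957 = $478.50. Owner owes $621.50 (running OOP $2,839.50). Plan pays $1,100 − $621.50 = $478.50.
Insurer total: $0 + $0 + $0 + $478.50 = $478.50.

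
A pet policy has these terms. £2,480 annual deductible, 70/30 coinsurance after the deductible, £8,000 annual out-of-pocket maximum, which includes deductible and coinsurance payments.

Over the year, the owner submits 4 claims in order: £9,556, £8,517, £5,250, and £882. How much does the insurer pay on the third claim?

Claim 1 (£9,556): £2,480 finishes the deductible; £7,076 goes to coinsurance; 30% of £7,076 = £2,122.80. Cost to owner: £4,602.80. OOP to date £4,602.80. Plan pays £9,556 − £4,602.80 = £4,953.20.
Claim 2 (£8,517): deductible already satisfied, so owner's share is 30% × £8,517 = £2,555.10. Owner pays £2,555.10; OOP now £7,157.90. Insurer: £8,517 − £2,555.10 = £5,961.90.
Claim 3 (£5,250): deductible already satisfied, so owner's share is 30% × £5,250 = £1,575. That would push OOP to £8,732.90, over the £8,000 cap, so owner pays £8,000 − £7,157.90 = £842.10. Plan pays £5,250 − £842.10 = £4,407.90.

£4,407.90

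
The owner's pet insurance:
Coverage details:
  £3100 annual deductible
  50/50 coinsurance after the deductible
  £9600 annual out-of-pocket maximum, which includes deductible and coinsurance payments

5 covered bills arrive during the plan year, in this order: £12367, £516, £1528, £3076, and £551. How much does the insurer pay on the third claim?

Claim 1 (£12367): deductible takes £3100, £9267 remains; 50% of £9267 = £4633.50. Cost to owner: £7733.50. OOP to date £7733.50. Plan pays £12367 − £7733.50 = £4633.50.
Claim 2 (£516): deductible met; 50% of £516 = £258. Cost to owner: £258. OOP to date £7991.50. Plan pays £516 − £258 = £258.
Claim 3 (£1528): 50% coinsurance on £1528 = £764. Cost to owner: £764. OOP to date £8755.50. Insurer: £1528 − £764 = £764.

£764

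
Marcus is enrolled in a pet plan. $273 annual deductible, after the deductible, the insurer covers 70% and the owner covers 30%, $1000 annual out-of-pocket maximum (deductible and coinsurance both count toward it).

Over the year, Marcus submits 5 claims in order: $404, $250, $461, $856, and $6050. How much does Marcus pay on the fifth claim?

$217.60

Bill 1, $404: deductible takes $273, $131 remains; 30% of $131 = $39.30. Owner owes $312.30 (running OOP $312.30).
Bill 2, $250: deductible already satisfied, so owner's share is 30% × $250 = $75. Owner owes $75 (running OOP $387.30).
Bill 3, $461: 30% coinsurance on $461 = $138.30. Cost to owner: $138.30. OOP to date $525.60.
Bill 4, $856: deductible met; 30% of $856 = $256.80. Owner pays $256.80; OOP now $782.40.
Bill 5, $6050: deductible met; 30% of $6050 = $1815. OOP would hit $2597.40 > $1000, so the cap limits the owner to $1000 − $782.40 = $217.60.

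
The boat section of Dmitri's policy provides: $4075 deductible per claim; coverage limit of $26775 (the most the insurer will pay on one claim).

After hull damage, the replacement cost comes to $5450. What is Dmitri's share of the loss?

Less the $4075 deductible: $5450 − $4075 = $1375.
$1375 is within the $26775 limit, so the insurer pays $1375.
Out of pocket: $5450 − $1375 = $4075.

$4075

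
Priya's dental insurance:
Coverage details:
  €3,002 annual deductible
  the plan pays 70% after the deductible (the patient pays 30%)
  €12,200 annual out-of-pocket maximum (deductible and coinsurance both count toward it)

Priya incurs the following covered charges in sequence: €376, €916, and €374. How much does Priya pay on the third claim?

€374

Claim 1 (€376): fully absorbed by the deductible. Cost to patient: €376. OOP to date €376.
Claim 2 (€916): fully absorbed by the deductible. Patient owes €916 (running OOP €1,292).
Claim 3 (€374): fully absorbed by the deductible. Patient pays €374; OOP now €1,666.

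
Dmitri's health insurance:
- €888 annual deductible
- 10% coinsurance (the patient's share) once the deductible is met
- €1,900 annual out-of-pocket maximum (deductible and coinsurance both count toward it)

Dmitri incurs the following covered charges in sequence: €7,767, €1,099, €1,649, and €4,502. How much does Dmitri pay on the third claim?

€164.90

Claim 1 (€7,767): €888 finishes the deductible; €6,879 goes to coinsurance; patient's 10% is €687.90. Patient pays €1,575.90; OOP now €1,575.90.
Claim 2 (€1,099): 10% coinsurance on €1,099 = €109.90. Cost to patient: €109.90. OOP to date €1,685.80.
Claim 3 (€1,649): deductible met; 10% of €1,649 = €164.90. Cost to patient: €164.90. OOP to date €1,850.70.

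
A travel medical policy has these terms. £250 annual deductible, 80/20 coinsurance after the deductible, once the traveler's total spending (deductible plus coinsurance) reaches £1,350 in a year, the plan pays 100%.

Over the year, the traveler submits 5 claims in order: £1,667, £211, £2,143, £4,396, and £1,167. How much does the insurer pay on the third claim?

£1,714.40

Claim 1 — £1,667: deductible takes £250, £1,417 remains; coinsurance £1,417 × 20% = £283.40. Traveler owes £533.40 (running OOP £533.40). Plan pays £1,667 − £533.40 = £1,133.60.
Claim 2 — £211: deductible met; 20% of £211 = £42.20. Cost to traveler: £42.20. OOP to date £575.60. Insurer: £211 − £42.20 = £168.80.
Claim 3 — £2,143: deductible already satisfied, so traveler's share is 20% × £2,143 = £428.60. Traveler owes £428.60 (running OOP £1,004.20). Plan pays £2,143 − £428.60 = £1,714.40.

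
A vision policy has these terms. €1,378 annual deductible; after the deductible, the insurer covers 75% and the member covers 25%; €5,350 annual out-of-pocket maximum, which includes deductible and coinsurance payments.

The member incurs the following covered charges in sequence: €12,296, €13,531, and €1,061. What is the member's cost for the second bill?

Claim 1 — €12,296: €1,378 to deductible, leaving €10,918; 25% of €10,918 = €2,729.50. Member owes €4,107.50 (running OOP €4,107.50).
Claim 2 — €13,531: 25% coinsurance on €13,531 = €3,382.75. OOP would hit €7,490.25 > €5,350, so the cap limits the member to €5,350 − €4,107.50 = €1,242.50.

€1,242.50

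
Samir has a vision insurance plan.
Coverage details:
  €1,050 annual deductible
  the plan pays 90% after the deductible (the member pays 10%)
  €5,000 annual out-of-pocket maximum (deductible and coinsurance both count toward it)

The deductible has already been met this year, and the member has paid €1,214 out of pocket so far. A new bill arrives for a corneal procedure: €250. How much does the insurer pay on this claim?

With the deductible met, the entire €250 is subject to coinsurance.
Member's 10% share of €250 is €25.
Total out-of-pocket so far would be €1,214 + €25 = €1,239, below the €5,000 cap — no reduction.
The plan picks up €250 − €25 = €225.

€225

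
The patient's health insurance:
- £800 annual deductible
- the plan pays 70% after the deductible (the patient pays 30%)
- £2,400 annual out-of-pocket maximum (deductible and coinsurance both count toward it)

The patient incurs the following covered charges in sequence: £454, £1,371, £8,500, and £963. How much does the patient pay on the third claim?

£1,292.50

Claim 1 — £454: fully absorbed by the deductible. Patient pays £454; OOP now £454.
Claim 2 — £1,371: £346 to deductible, leaving £1,025; patient's 30% is £307.50. Patient pays £653.50; OOP now £1,107.50.
Claim 3 — £8,500: deductible met; 30% of £8,500 = £2,550. OOP would hit £3,657.50 > £2,400, so the cap limits the patient to £2,400 − £1,107.50 = £1,292.50.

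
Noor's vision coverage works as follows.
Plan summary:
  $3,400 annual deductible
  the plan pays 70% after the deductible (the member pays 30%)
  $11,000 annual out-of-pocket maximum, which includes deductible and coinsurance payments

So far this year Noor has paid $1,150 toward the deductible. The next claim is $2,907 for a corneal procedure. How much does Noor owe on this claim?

$2,447.10

$1,150 of the $3,400 deductible is already met, leaving $2,250.
The remaining $657 (= $2,907 − $2,250) moves to coinsurance.
Coinsurance: $657 × 30% = $197.10.
So the member owes $2,250 + $197.10 = $2,447.10 before any cap.
Year-to-date out-of-pocket becomes $1,150 + $2,447.10 = $3,597.10, still under the $11,000 maximum, so no cap applies.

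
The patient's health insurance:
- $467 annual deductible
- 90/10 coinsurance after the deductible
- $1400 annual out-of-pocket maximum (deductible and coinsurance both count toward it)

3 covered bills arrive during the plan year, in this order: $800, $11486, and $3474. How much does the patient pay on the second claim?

#1 ($800): $467 finishes the deductible; $333 goes to coinsurance; patient's 10% is $33.30. Cost to patient: $500.30. OOP to date $500.30.
#2 ($11486): 10% coinsurance on $11486 = $1148.60. That would push OOP to $1648.90, over the $1400 cap, so patient pays $1400 − $500.30 = $899.70.

$899.70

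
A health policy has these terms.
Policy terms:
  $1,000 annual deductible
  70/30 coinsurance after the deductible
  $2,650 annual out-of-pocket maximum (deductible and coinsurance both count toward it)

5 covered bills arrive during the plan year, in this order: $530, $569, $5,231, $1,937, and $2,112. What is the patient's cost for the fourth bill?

$51

Bill 1, $530: entire amount goes to the deductible. Patient pays $530; OOP now $530.
Bill 2, $569: $470 finishes the deductible; $99 goes to coinsurance; coinsurance $99 × 30% = $29.70. Patient pays $499.70; OOP now $1,029.70.
Bill 3, $5,231: deductible met; 30% of $5,231 = $1,569.30. Patient pays $1,569.30; OOP now $2,599.
Bill 4, $1,937: deductible already satisfied, so patient's share is 30% × $1,937 = $581.10. Adding that to $2,599 gives $3,180.10, past the $2,650 cap; patient pays only $2,650 − $2,599 = $51.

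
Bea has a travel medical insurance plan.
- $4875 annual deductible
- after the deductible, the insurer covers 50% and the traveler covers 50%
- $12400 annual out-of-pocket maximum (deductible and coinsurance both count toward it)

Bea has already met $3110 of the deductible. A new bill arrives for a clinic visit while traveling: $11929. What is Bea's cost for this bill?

$3110 of the $4875 deductible is already met, leaving $1765.
The remaining $10164 (= $11929 − $1765) moves to coinsurance.
50% of $10164 = $5082 falls to the traveler.
That puts the traveler's cost at $1765 + $5082 = $6847 before any cap.
Total out-of-pocket so far would be $3110 + $6847 = $9957, below the $12400 cap — no reduction.

$6847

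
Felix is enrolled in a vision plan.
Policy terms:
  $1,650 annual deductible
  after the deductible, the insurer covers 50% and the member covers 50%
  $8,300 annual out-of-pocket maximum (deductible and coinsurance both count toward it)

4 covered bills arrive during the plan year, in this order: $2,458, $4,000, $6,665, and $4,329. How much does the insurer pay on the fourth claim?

Claim 1 ($2,458): $1,650 finishes the deductible; $808 goes to coinsurance; coinsurance $808 × 50% = $404. Member pays $2,054; OOP now $2,054. Plan pays $2,458 − $2,054 = $404.
Claim 2 ($4,000): deductible met; 50% of $4,000 = $2,000. Cost to member: $2,000. OOP to date $4,054. Insurer: $4,000 − $2,000 = $2,000.
Claim 3 ($6,665): deductible met; 50% of $6,665 = $3,332.50. Member owes $3,332.50 (running OOP $7,386.50). Plan pays $6,665 − $3,332.50 = $3,332.50.
Claim 4 ($4,329): 50% coinsurance on $4,329 = $2,164.50. Adding that to $7,386.50 gives $9,551, past the $8,300 cap; member pays only $8,300 − $7,386.50 = $913.50. Plan pays $4,329 − $913.50 = $3,415.50.

$3,415.50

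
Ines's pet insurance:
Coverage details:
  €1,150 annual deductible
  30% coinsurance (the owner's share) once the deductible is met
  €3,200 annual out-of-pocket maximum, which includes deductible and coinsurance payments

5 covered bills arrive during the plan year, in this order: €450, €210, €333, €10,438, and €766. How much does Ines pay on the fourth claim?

#1 (€450): all of it applies to the deductible. Owner owes €450 (running OOP €450).
#2 (€210): fully absorbed by the deductible. Owner pays €210; OOP now €660.
#3 (€333): fully absorbed by the deductible. Cost to owner: €333. OOP to date €993.
#4 (€10,438): €157 finishes the deductible; €10,281 goes to coinsurance; owner's 30% is €3,084.30. Claim cost before the cap: €157 + €3,084.30 = €3,241.30. OOP would hit €4,234.30 > €3,200, so the cap limits the owner to €3,200 − €993 = €2,207.

€2,207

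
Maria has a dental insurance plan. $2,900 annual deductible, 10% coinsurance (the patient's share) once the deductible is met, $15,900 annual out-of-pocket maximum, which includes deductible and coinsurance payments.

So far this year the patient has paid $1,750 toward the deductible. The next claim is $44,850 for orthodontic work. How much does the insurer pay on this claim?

$1,750 of the $2,900 deductible is already met, leaving $1,150.
That leaves $44,850 − $1,150 = $43,700 for coinsurance.
Coinsurance: $43,700 × 10% = $4,370.
That puts the patient's cost at $1,150 + $4,370 = $5,520 before any cap.
Year-to-date out-of-pocket becomes $1,750 + $5,520 = $7,270, still under the $15,900 maximum, so no cap applies.
The plan picks up $44,850 − $5,520 = $39,330.

$39,330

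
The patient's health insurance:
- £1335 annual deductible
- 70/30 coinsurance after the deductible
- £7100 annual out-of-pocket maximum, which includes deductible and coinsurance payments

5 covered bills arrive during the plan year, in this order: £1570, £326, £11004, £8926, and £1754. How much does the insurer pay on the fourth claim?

#1 (£1570): deductible takes £1335, £235 remains; 30% of £235 = £70.50. Patient pays £1405.50; OOP now £1405.50. Plan pays £1570 − £1405.50 = £164.50.
#2 (£326): deductible already satisfied, so patient's share is 30% × £326 = £97.80. Patient pays £97.80; OOP now £1503.30. Plan pays £326 − £97.80 = £228.20.
#3 (£11004): deductible already satisfied, so patient's share is 30% × £11004 = £3301.20. Patient pays £3301.20; OOP now £4804.50. Plan pays £11004 − £3301.20 = £7702.80.
#4 (£8926): deductible already satisfied, so patient's share is 30% × £8926 = £2677.80. OOP would hit £7482.30 > £7100, so the cap limits the patient to £7100 − £4804.50 = £2295.50. Plan pays £8926 − £2295.50 = £6630.50.

£6630.50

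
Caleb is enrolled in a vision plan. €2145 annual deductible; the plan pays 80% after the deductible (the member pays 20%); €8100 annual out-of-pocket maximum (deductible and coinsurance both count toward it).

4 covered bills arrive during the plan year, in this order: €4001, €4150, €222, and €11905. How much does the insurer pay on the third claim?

#1 (€4001): €2145 to deductible, leaving €1856; member's 20% is €371.20. Member pays €2516.20; OOP now €2516.20. Insurer: €4001 − €2516.20 = €1484.80.
#2 (€4150): 20% coinsurance on €4150 = €830. Member pays €830; OOP now €3346.20. Insurer: €4150 − €830 = €3320.
#3 (€222): 20% coinsurance on €222 = €44.40. Member pays €44.40; OOP now €3390.60. Plan pays €222 − €44.40 = €177.60.

€177.60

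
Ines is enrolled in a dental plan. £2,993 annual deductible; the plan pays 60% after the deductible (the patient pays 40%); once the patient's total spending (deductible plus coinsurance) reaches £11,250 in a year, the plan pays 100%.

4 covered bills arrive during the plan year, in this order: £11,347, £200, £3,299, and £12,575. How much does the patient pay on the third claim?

£1,319.60

#1 (£11,347): deductible takes £2,993, £8,354 remains; 40% of £8,354 = £3,341.60. Patient owes £6,334.60 (running OOP £6,334.60).
#2 (£200): deductible already satisfied, so patient's share is 40% × £200 = £80. Patient owes £80 (running OOP £6,414.60).
#3 (£3,299): deductible met; 40% of £3,299 = £1,319.60. Patient pays £1,319.60; OOP now £7,734.20.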